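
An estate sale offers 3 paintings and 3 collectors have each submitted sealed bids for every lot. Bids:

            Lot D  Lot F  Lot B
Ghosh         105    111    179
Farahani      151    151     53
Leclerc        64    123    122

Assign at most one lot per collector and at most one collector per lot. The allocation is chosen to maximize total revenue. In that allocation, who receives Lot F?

This is a one-to-one assignment (maximum-weight bipartite matching).
Optimal: Ghosh→Lot B ($179), Farahani→Lot D ($151), Leclerc→Lot F ($123) — total 179+151+123 = $453.
Next-best assignment: Ghosh→Lot B, Farahani→Lot F, Leclerc→Lot D = $394.
Checked against all permutations: $453 is optimal.

Leclerc receives Lot F.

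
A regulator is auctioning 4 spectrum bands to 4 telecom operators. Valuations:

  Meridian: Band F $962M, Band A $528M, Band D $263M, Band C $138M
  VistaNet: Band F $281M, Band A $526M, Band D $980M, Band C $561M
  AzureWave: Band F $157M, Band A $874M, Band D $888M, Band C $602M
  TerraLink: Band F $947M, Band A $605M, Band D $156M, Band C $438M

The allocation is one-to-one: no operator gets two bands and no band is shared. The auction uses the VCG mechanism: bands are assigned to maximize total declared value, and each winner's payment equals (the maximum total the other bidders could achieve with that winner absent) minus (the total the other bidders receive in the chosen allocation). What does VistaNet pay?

Efficient allocation: Meridian→Band F ($962M), VistaNet→Band D ($980M), AzureWave→Band A ($874M), TerraLink→Band C ($438M); total welfare W = $3254M.
VistaNet receives Band D at value $980M, so the others get W − 980 = $2274M.
Without VistaNet: best allocation of the remaining 3 bidders over all 4 bands is Meridian→Band F ($962M), AzureWave→Band D ($888M), TerraLink→Band A ($605M), total $2455M.
VCG payment = (others' best without VistaNet) − (others' welfare with VistaNet) = 2455 − 2274 = $181M.

VistaNet pays $181M.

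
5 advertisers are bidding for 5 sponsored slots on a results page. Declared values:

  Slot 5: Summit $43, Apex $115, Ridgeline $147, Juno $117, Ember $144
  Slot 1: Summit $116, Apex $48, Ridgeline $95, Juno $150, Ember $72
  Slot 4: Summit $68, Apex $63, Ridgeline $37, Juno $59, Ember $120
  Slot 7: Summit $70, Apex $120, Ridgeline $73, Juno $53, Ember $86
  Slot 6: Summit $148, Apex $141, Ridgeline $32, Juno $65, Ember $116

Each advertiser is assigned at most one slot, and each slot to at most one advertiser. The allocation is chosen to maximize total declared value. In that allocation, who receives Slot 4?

Optimal: Summit→Slot 6 ($148), Apex→Slot 7 ($120), Ridgeline→Slot 5 ($147), Juno→Slot 1 ($150), Ember→Slot 4 ($120) — total 148+120+147+150+120 = $685.
No other one-to-one assignment exceeds $685.
Ember's own top slot is Slot 5 ($144), but forcing Ember→Slot 5 and reassigning the rest optimally gives only $599 — worse by 86.

Ember receives Slot 4.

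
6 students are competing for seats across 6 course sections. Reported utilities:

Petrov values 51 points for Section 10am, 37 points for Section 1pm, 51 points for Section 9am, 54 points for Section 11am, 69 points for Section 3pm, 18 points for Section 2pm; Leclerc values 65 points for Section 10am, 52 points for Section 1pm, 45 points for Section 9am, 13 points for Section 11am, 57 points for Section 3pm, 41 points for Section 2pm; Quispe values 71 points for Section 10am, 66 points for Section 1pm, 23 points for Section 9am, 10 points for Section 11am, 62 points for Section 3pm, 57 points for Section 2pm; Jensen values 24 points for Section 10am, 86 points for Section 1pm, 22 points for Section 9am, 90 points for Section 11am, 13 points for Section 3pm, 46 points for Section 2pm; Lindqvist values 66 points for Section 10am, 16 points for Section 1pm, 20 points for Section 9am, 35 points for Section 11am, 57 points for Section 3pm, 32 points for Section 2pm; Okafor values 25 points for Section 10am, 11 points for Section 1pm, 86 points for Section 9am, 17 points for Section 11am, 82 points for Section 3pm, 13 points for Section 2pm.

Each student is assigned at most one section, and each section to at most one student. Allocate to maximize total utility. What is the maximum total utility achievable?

Max total: 420 points

This is a one-to-one assignment (maximum-weight bipartite matching).
Optimal: Petrov→Section 3pm (69 points), Leclerc→Section 1pm (52 points), Quispe→Section 2pm (57 points), Jensen→Section 11am (90 points), Lindqvist→Section 10am (66 points), Okafor→Section 9am (86 points) — total 69+52+57+90+66+86 = 420 points.
Row-greedy (each student in turn takes its best remaining section) gives 408 points, worse by 12.
Swapping Okafor↔Lindqvist (Okafor→Section 10am 25 points, Lindqvist→Section 9am 20 points) loses 107.
Every other assignment is strictly worse.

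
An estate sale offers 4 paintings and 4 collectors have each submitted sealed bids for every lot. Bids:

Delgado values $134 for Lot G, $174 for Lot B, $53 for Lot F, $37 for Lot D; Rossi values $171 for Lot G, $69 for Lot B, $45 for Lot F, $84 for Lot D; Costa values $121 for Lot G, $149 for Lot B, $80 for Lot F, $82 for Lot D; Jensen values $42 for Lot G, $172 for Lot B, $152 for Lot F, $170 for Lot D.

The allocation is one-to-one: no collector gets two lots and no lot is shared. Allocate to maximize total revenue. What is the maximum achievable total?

Max total: $595

Optimal: Delgado→Lot B ($174), Rossi→Lot G ($171), Costa→Lot F ($80), Jensen→Lot D ($170) — total 174+171+80+170 = $595.
Row-greedy (each collector in turn takes its best remaining lot) gives $579, worse by 16.
Swapping Costa↔Jensen (Costa→Lot D $82, Jensen→Lot F $152) loses 16.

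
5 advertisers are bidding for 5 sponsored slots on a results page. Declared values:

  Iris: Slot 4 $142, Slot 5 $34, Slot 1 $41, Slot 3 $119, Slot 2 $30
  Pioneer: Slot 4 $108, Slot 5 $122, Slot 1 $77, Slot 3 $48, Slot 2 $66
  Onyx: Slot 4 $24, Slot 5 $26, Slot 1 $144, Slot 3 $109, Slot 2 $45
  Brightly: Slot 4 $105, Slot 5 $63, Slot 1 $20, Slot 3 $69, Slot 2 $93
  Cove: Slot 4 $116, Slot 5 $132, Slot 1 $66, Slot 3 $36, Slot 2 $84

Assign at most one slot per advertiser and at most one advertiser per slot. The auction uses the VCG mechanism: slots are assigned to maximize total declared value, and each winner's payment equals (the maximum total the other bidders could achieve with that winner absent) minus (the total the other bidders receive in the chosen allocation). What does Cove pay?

Efficient allocation: Iris→Slot 3 ($119), Pioneer→Slot 4 ($108), Onyx→Slot 1 ($144), Brightly→Slot 2 ($93), Cove→Slot 5 ($132); total welfare W = $596.
Cove receives Slot 5 at value $132, so the others get W − 132 = $464.
Without Cove: best allocation of the remaining 4 bidders over all 5 slots is Iris→Slot 4 ($142), Pioneer→Slot 5 ($122), Onyx→Slot 1 ($144), Brightly→Slot 2 ($93), total $501.
VCG payment = (others' best without Cove) − (others' welfare with Cove) = 501 − 464 = $37.

Cove pays $37.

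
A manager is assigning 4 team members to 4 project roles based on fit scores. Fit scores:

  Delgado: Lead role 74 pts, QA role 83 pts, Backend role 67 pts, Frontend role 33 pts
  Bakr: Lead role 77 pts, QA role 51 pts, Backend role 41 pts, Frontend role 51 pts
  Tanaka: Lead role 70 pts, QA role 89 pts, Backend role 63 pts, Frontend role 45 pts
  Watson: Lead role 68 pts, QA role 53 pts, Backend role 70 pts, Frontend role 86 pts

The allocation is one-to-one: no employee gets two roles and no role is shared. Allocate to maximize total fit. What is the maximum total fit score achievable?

Maximum total: 319 pts

This is the linear assignment problem.
Optimal: Delgado→Backend role (67 pts), Bakr→Lead role (77 pts), Tanaka→QA role (89 pts), Watson→Frontend role (86 pts) — total 67+77+89+86 = 319 pts.
Row-greedy (each employee in turn takes its best remaining role) gives 309 pts, worse by 10.
Next-best assignment: Delgado→QA role, Bakr→Lead role, Tanaka→Backend role, Watson→Frontend role = 309 pts.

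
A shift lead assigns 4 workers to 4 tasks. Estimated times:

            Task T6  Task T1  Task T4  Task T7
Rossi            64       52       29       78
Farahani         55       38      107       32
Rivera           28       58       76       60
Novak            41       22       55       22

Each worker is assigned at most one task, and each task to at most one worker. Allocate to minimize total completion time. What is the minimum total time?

This is a one-to-one assignment (minimum-cost bipartite matching).
Optimal: Rossi→Task T4 (29 min), Farahani→Task T7 (32 min), Rivera→Task T6 (28 min), Novak→Task T1 (22 min) — total 29+32+28+22 = 111 min.
Next-best assignment: Rossi→Task T4, Farahani→Task T1, Rivera→Task T6, Novak→Task T7 = 117 min.
Checked against all permutations: 111 min is optimal.

Minimum total: 111 min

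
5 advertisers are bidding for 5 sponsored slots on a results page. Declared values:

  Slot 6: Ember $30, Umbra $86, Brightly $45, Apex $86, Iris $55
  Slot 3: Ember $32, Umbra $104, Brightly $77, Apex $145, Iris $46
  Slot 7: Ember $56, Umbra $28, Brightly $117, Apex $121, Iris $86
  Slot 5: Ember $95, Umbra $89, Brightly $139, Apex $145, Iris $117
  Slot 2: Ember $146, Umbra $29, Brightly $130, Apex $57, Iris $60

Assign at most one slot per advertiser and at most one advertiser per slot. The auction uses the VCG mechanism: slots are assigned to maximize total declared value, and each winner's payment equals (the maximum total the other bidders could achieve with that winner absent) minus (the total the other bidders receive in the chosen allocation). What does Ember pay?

Efficient allocation: Ember→Slot 2 ($146), Umbra→Slot 6 ($86), Brightly→Slot 7 ($117), Apex→Slot 3 ($145), Iris→Slot 5 ($117); total welfare W = $611.
Ember receives Slot 2 at value $146, so the others get W − 146 = $465.
Without Ember: best allocation of the remaining 4 bidders over all 5 slots is Umbra→Slot 6 ($86), Brightly→Slot 2 ($130), Apex→Slot 3 ($145), Iris→Slot 5 ($117), total $478.
VCG payment = (others' best without Ember) − (others' welfare with Ember) = 478 − 465 = $13.

Ember pays $13.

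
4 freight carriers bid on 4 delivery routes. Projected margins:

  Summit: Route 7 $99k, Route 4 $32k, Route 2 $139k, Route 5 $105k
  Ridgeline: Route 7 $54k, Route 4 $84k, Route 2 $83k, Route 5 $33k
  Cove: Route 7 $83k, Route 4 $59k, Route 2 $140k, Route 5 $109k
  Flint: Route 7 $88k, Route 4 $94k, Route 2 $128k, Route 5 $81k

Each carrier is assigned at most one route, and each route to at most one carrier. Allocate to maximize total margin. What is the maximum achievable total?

Max total: $420k

Optimal: Summit→Route 7 ($99k), Ridgeline→Route 4 ($84k), Cove→Route 5 ($109k), Flint→Route 2 ($128k) — total 99+84+109+128 = $420k.
Max-entry greedy (repeatedly take the single best remaining cell) gives $393k, worse by 27.
Checked against all permutations: $420k is optimal.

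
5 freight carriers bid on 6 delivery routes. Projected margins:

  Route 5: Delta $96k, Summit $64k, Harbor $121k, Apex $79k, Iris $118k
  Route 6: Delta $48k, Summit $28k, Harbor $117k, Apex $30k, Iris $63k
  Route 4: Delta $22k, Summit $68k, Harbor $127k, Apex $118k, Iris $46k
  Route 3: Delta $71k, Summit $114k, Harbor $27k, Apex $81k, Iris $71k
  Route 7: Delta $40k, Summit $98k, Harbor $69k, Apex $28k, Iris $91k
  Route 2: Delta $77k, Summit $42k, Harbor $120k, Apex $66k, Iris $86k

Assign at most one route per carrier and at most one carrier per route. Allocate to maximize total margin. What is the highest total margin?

Optimal: Delta→Route 2 ($77k), Summit→Route 3 ($114k), Harbor→Route 6 ($117k), Apex→Route 4 ($118k), Iris→Route 5 ($118k) — total 77+114+117+118+118 = $544k.
Row-greedy (each carrier in turn takes its best remaining route) gives $494k, worse by 50.
No other one-to-one assignment exceeds $544k.

Maximum total: $544k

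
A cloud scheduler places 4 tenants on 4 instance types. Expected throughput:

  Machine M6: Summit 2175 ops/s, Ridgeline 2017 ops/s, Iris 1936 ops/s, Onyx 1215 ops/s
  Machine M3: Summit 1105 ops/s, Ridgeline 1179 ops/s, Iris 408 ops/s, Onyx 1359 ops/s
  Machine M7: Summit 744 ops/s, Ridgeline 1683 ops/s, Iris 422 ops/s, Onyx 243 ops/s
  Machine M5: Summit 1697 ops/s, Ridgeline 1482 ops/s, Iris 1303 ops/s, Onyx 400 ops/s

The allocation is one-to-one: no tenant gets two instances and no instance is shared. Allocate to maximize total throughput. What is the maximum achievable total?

Maximum total: 6675 ops/s

Treat this as an assignment problem: match each tenant to one instance.
Optimal: Summit→Machine M5 (1697 ops/s), Ridgeline→Machine M7 (1683 ops/s), Iris→Machine M6 (1936 ops/s), Onyx→Machine M3 (1359 ops/s) — total 1697+1683+1936+1359 = 6675 ops/s.
Column-greedy (each instance in turn goes to its best remaining tenant) gives 6520 ops/s, worse by 155.
Next-best assignment: Summit→Machine M6, Ridgeline→Machine M7, Iris→Machine M5, Onyx→Machine M3 = 6520 ops/s.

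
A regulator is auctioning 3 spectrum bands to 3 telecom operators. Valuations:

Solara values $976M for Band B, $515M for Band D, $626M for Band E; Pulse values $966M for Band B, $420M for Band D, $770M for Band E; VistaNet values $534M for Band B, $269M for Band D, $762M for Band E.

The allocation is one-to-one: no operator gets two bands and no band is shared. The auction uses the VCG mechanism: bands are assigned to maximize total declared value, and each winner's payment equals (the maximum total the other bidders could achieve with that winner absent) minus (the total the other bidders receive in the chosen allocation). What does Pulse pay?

Pulse pays $461M.

Efficient allocation: Solara→Band D ($515M), Pulse→Band B ($966M), VistaNet→Band E ($762M); total welfare W = $2243M.
Pulse receives Band B at value $966M, so the others get W − 966 = $1277M.
Without Pulse: best allocation of the remaining 2 bidders over all 3 bands is Solara→Band B ($976M), VistaNet→Band E ($762M), total $1738M.
VCG payment = (others' best without Pulse) − (others' welfare with Pulse) = 1738 − 1277 = $461M.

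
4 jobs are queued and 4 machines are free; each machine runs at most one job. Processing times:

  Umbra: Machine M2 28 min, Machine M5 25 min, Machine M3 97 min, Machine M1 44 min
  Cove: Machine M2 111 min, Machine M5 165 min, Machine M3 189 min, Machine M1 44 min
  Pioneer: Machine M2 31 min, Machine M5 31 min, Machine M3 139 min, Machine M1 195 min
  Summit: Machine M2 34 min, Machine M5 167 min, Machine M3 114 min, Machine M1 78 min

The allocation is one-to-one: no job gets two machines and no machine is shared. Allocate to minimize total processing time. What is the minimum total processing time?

This is a one-to-one assignment (minimum-cost bipartite matching).
Optimal: Umbra→Machine M3 (97 min), Cove→Machine M1 (44 min), Pioneer→Machine M5 (31 min), Summit→Machine M2 (34 min) — total 97+44+31+34 = 206 min.
Column-greedy (each machine in turn goes to its cheapest remaining job) gives 217 min, worse by 11.
Every other assignment is strictly worse.

Min total: 206 min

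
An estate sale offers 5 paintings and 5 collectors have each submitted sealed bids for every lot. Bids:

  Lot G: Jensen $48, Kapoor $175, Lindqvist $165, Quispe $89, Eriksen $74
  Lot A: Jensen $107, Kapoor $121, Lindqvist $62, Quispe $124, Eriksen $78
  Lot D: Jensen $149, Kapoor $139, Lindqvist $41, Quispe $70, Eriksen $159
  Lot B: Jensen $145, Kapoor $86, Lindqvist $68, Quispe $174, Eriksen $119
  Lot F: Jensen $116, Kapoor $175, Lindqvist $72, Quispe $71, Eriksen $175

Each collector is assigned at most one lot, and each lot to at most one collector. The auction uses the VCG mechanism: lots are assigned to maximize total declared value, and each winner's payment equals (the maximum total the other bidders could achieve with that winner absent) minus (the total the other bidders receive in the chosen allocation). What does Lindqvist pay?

Efficient allocation: Jensen→Lot D ($149), Kapoor→Lot A ($121), Lindqvist→Lot G ($165), Quispe→Lot B ($174), Eriksen→Lot F ($175); total welfare W = $784.
Lindqvist receives Lot G at value $165, so the others get W − 165 = $619.
Without Lindqvist: best allocation of the remaining 4 bidders over all 5 lots is Jensen→Lot D ($149), Kapoor→Lot G ($175), Quispe→Lot B ($174), Eriksen→Lot F ($175), total $673.
VCG payment = (others' best without Lindqvist) − (others' welfare with Lindqvist) = 673 − 619 = $54.

Lindqvist pays $54.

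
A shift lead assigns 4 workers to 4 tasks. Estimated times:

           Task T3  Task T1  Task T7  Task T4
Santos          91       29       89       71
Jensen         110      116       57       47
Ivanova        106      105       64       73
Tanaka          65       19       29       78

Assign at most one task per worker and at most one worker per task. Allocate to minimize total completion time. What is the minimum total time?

Optimal: Santos→Task T1 (29 min), Jensen→Task T4 (47 min), Ivanova→Task T7 (64 min), Tanaka→Task T3 (65 min) — total 29+47+64+65 = 205 min.
Min-entry greedy (repeatedly take the single cheapest remaining cell) gives 221 min, worse by 16.
Checked against all permutations: 205 min is optimal.

Minimum total: 205 min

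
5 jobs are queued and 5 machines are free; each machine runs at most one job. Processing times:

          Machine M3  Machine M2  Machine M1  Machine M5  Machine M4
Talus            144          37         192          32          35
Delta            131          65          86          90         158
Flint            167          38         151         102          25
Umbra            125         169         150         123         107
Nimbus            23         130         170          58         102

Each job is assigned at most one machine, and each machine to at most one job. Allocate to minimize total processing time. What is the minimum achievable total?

This is the linear assignment problem.
Optimal: Talus→Machine M5 (32 min), Delta→Machine M1 (86 min), Flint→Machine M2 (38 min), Umbra→Machine M4 (107 min), Nimbus→Machine M3 (23 min) — total 32+86+38+107+23 = 286 min.
Row-greedy (each job in turn takes its cheapest remaining machine) gives 417 min, worse by 131.

Minimum total: 286 min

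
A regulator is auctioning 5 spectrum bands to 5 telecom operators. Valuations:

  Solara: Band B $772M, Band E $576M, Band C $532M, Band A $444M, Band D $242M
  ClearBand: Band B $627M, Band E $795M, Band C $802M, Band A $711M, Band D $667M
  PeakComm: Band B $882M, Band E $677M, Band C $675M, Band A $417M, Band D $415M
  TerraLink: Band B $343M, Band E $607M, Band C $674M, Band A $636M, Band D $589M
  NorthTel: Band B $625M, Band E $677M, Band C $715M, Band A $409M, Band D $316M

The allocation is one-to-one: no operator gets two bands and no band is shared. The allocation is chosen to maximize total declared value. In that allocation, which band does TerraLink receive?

Optimal: Solara→Band E ($576M), ClearBand→Band D ($667M), PeakComm→Band B ($882M), TerraLink→Band A ($636M), NorthTel→Band C ($715M) — total 576+667+882+636+715 = $3476M.
Max-entry greedy (repeatedly take the single best remaining cell) gives $3239M, worse by 237.
Next-best assignment: Solara→Band E, ClearBand→Band A, PeakComm→Band B, TerraLink→Band D, NorthTel→Band C = $3473M.
Checked against all permutations: $3476M is optimal.
TerraLink's own top band is Band C ($674M), but forcing TerraLink→Band C and reassigning the rest optimally gives only $3344M — worse by 132.

TerraLink receives Band A.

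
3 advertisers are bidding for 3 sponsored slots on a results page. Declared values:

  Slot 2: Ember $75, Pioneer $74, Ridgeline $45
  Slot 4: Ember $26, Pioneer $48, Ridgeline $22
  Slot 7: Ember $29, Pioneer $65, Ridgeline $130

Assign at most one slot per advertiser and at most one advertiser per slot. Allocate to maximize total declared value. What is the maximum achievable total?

Maximum total: $253

Optimal: Ember→Slot 2 ($75), Pioneer→Slot 4 ($48), Ridgeline→Slot 7 ($130) — total 75+48+130 = $253.
Swapping Ember↔Ridgeline (Ember→Slot 7 $29, Ridgeline→Slot 2 $45) loses 131.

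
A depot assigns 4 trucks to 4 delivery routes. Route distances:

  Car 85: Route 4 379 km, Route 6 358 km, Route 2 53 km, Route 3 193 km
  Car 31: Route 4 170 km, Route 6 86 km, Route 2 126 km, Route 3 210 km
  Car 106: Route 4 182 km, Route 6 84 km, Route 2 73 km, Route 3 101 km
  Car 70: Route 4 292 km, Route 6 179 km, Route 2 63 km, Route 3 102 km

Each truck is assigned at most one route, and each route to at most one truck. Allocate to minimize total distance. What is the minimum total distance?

Min total: 409 km

Optimal: Car 85→Route 2 (53 km), Car 31→Route 4 (170 km), Car 106→Route 6 (84 km), Car 70→Route 3 (102 km) — total 53+170+84+102 = 409 km.
Row-greedy (each truck in turn takes its cheapest remaining route) gives 532 km, worse by 123.
Swapping Car 106↔Car 70 (Car 106→Route 3 101 km, Car 70→Route 6 179 km) adds 94.
No other one-to-one assignment undercuts 409 km.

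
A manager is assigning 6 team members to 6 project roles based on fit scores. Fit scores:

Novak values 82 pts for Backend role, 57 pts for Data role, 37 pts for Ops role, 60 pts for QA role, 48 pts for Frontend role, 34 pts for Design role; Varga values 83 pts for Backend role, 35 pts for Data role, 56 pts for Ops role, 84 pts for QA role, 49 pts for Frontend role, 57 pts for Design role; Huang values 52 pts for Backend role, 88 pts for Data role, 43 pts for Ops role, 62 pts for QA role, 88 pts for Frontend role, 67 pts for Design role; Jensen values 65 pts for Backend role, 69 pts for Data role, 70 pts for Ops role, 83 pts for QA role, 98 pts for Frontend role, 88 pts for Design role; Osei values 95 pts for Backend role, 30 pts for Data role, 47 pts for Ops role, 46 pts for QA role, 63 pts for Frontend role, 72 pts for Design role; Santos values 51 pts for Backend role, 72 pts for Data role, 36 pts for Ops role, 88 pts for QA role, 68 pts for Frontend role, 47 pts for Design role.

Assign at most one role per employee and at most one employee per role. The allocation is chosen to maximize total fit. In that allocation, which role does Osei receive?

Optimal: Novak→Backend role (82 pts), Varga→Ops role (56 pts), Huang→Data role (88 pts), Jensen→Frontend role (98 pts), Osei→Design role (72 pts), Santos→QA role (88 pts) — total 82+56+88+98+72+88 = 484 pts.
Column-greedy (each role in turn goes to its best remaining employee) gives 424 pts, worse by 60.
Osei's own top role is Backend role (95 pts), but forcing Osei→Backend role and reassigning the rest optimally gives only 472 pts — worse by 12.

Osei receives Design role.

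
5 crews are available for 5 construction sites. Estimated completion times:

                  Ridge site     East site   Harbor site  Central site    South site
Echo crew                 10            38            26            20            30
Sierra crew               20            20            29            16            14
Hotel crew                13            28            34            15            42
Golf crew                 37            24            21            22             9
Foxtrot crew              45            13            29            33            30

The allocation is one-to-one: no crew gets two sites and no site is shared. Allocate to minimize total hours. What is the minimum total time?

Optimal: Echo crew→Ridge site (10 hours), Sierra crew→South site (14 hours), Hotel crew→Central site (15 hours), Golf crew→Harbor site (21 hours), Foxtrot crew→East site (13 hours) — total 10+14+15+21+13 = 73 hours.
Min-entry greedy (repeatedly take the single cheapest remaining cell) gives 76 hours, worse by 3.
Next-best assignment: Echo crew→Ridge site, Sierra crew→Harbor site, Hotel crew→Central site, Golf crew→South site, Foxtrot crew→East site = 76 hours.

Min total: 73 hours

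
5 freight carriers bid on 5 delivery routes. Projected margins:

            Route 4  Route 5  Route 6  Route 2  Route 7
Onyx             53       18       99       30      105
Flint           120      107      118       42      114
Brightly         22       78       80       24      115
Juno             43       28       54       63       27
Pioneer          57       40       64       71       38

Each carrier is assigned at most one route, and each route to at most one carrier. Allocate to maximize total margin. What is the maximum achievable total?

This is a one-to-one assignment (maximum-weight bipartite matching).
Optimal: Onyx→Route 6 ($99k), Flint→Route 5 ($107k), Brightly→Route 7 ($115k), Juno→Route 2 ($63k), Pioneer→Route 4 ($57k) — total 99+107+115+63+57 = $441k.
Max-entry greedy (repeatedly take the single best remaining cell) gives $433k, worse by 8.

Maximum total: $441k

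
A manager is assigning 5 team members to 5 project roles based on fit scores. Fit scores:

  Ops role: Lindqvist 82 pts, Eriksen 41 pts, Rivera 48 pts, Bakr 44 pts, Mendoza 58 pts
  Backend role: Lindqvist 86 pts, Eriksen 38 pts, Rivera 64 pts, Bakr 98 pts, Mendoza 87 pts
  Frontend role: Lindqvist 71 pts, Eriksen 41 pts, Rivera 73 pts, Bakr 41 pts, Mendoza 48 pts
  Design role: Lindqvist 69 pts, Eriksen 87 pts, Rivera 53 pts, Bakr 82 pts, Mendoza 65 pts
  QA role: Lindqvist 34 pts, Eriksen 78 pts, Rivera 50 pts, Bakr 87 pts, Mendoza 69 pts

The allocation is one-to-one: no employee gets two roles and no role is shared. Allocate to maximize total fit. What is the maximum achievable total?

Optimal: Lindqvist→Ops role (82 pts), Eriksen→Design role (87 pts), Rivera→Frontend role (73 pts), Bakr→QA role (87 pts), Mendoza→Backend role (87 pts) — total 82+87+73+87+87 = 416 pts.
Max-entry greedy (repeatedly take the single best remaining cell) gives 409 pts, worse by 7.

Max total: 416 pts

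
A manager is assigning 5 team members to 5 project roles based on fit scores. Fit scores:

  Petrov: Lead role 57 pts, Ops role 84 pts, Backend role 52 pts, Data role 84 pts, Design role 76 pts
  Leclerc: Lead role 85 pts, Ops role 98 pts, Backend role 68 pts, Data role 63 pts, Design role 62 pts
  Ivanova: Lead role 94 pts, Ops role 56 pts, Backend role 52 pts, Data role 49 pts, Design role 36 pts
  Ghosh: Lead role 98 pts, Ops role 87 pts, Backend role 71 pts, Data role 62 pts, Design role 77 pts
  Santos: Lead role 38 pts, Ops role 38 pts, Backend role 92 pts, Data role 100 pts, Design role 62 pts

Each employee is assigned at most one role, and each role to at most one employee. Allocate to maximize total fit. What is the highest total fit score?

Max total: 445 pts

This is a one-to-one assignment (maximum-weight bipartite matching).
Optimal: Petrov→Data role (84 pts), Leclerc→Ops role (98 pts), Ivanova→Lead role (94 pts), Ghosh→Design role (77 pts), Santos→Backend role (92 pts) — total 84+98+94+77+92 = 445 pts.
Row-greedy (each employee in turn takes its best remaining role) gives 398 pts, worse by 47.
Next-best assignment: Petrov→Design role, Leclerc→Ops role, Ivanova→Lead role, Ghosh→Backend role, Santos→Data role = 439 pts.
No other one-to-one assignment exceeds 445 pts.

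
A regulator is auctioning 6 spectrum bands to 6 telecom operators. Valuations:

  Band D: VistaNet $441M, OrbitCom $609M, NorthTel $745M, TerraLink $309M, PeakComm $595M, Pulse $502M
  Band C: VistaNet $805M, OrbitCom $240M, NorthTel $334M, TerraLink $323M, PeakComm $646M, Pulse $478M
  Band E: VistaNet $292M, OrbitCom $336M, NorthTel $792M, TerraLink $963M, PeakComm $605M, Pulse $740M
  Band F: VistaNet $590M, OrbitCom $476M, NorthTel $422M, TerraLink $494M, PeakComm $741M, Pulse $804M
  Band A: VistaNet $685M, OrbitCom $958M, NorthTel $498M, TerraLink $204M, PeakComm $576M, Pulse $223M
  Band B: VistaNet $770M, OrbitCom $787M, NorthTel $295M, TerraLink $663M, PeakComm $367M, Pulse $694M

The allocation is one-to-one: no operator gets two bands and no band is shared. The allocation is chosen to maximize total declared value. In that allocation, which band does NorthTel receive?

Optimal: VistaNet→Band C ($805M), OrbitCom→Band A ($958M), NorthTel→Band D ($745M), TerraLink→Band E ($963M), PeakComm→Band F ($741M), Pulse→Band B ($694M) — total 805+958+745+963+741+694 = $4906M.
Row-greedy (each operator in turn takes its best remaining band) gives $4461M, worse by 445.
Swapping OrbitCom↔TerraLink (OrbitCom→Band E $336M, TerraLink→Band A $204M) loses 1381.
No other one-to-one assignment exceeds $4906M.
NorthTel's own top band is Band E ($792M), but forcing NorthTel→Band E and reassigning the rest optimally gives only $4617M — worse by 289.

NorthTel receives Band D.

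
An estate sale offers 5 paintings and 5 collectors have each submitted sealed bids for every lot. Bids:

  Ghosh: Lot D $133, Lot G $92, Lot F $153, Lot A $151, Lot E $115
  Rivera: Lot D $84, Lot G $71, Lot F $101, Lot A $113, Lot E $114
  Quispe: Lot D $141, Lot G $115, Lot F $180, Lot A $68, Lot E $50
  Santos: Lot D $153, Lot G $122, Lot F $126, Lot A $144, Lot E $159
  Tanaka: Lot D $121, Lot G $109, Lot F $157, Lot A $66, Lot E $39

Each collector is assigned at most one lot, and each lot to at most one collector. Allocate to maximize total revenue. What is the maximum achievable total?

Optimal: Ghosh→Lot A ($151), Rivera→Lot E ($114), Quispe→Lot F ($180), Santos→Lot D ($153), Tanaka→Lot G ($109) — total 151+114+180+153+109 = $707.
Column-greedy (each lot in turn goes to its best remaining collector) gives $690, worse by 17.
Next-best assignment: Ghosh→Lot D, Rivera→Lot A, Quispe→Lot F, Santos→Lot E, Tanaka→Lot G = $694.
Swapping Tanaka↔Quispe (Tanaka→Lot F $157, Quispe→Lot G $115) loses 17.
Every other assignment is strictly worse.

Maximum total: $707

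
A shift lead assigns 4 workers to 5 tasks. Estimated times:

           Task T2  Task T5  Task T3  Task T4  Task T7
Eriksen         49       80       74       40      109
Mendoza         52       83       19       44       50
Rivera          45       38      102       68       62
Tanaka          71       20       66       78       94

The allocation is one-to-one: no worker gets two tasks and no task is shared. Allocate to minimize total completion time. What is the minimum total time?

Minimum total: 124 min

Optimal: Eriksen→Task T4 (40 min), Mendoza→Task T3 (19 min), Rivera→Task T2 (45 min), Tanaka→Task T5 (20 min) — total 40+19+45+20 = 124 min.
No other one-to-one assignment undercuts 124 min.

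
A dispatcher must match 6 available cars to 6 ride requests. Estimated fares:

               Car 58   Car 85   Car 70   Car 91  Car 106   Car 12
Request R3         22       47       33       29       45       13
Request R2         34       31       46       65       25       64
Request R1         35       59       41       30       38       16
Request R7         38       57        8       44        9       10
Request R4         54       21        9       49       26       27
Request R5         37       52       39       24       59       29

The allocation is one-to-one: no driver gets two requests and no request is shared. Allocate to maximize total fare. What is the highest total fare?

Max total: $313

Optimal: Car 58→Request R4 ($54), Car 85→Request R1 ($59), Car 70→Request R3 ($33), Car 91→Request R7 ($44), Car 106→Request R5 ($59), Car 12→Request R2 ($64) — total 54+59+33+44+59+64 = $313.
Column-greedy (each request in turn goes to its best remaining driver) gives $277, worse by 36.
Swapping Car 12↔Car 58 (Car 12→Request R4 $27, Car 58→Request R2 $34) loses 57.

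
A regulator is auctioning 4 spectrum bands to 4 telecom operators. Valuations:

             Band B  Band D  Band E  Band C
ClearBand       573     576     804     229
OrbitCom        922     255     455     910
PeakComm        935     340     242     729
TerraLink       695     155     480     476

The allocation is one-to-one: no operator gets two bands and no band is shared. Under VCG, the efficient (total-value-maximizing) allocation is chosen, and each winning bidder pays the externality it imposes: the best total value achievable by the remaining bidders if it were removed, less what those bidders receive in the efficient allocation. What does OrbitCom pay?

OrbitCom pays $237M.

Efficient allocation: ClearBand→Band D ($576M), OrbitCom→Band C ($910M), PeakComm→Band B ($935M), TerraLink→Band E ($480M); total welfare W = $2901M.
OrbitCom receives Band C at value $910M, so the others get W − 910 = $1991M.
Without OrbitCom: best allocation of the remaining 3 bidders over all 4 bands is ClearBand→Band E ($804M), PeakComm→Band C ($729M), TerraLink→Band B ($695M), total $2228M.
VCG payment = (others' best without OrbitCom) − (others' welfare with OrbitCom) = 2228 − 1991 = $237M.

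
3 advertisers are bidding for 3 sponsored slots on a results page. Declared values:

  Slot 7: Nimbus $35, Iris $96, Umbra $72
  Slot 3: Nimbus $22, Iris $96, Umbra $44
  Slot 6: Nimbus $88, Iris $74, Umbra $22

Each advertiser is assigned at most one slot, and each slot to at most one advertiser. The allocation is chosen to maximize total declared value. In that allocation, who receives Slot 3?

This is the linear assignment problem.
Optimal: Nimbus→Slot 6 ($88), Iris→Slot 3 ($96), Umbra→Slot 7 ($72) — total 88+96+72 = $256.
Next-best assignment: Nimbus→Slot 6, Iris→Slot 7, Umbra→Slot 3 = $228.
Iris's own top slot is Slot 7 ($96), but forcing Iris→Slot 7 and reassigning the rest optimally gives only $228 — worse by 28.

Iris receives Slot 3.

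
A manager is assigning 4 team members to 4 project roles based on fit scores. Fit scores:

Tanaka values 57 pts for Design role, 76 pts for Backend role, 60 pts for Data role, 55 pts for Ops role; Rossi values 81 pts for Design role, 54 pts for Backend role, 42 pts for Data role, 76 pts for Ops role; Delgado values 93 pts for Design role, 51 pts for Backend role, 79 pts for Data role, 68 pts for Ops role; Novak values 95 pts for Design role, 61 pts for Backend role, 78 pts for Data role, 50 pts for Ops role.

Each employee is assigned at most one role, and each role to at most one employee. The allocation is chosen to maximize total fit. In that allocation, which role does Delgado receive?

Optimal: Tanaka→Backend role (76 pts), Rossi→Ops role (76 pts), Delgado→Data role (79 pts), Novak→Design role (95 pts) — total 76+76+79+95 = 326 pts.
Row-greedy (each employee in turn takes its best remaining role) gives 286 pts, worse by 40.
Next-best assignment: Tanaka→Backend role, Rossi→Ops role, Delgado→Design role, Novak→Data role = 323 pts.
Delgado's own top role is Design role (93 pts), but forcing Delgado→Design role and reassigning the rest optimally gives only 323 pts — worse by 3.

Delgado receives Data role.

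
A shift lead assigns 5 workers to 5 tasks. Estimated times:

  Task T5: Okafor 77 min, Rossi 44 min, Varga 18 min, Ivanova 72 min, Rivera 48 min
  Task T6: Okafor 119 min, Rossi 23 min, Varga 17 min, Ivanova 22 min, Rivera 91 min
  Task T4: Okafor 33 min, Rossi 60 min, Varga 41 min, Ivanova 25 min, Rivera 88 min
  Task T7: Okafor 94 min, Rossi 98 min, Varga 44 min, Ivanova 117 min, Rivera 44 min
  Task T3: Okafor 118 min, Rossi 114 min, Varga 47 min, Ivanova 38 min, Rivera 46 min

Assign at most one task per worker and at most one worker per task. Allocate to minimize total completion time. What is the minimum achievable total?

Minimum total: 156 min

Optimal: Okafor→Task T4 (33 min), Rossi→Task T6 (23 min), Varga→Task T5 (18 min), Ivanova→Task T3 (38 min), Rivera→Task T7 (44 min) — total 33+23+18+38+44 = 156 min.
Min-entry greedy (repeatedly take the single cheapest remaining cell) gives 248 min, worse by 92.
Every other assignment is strictly worse.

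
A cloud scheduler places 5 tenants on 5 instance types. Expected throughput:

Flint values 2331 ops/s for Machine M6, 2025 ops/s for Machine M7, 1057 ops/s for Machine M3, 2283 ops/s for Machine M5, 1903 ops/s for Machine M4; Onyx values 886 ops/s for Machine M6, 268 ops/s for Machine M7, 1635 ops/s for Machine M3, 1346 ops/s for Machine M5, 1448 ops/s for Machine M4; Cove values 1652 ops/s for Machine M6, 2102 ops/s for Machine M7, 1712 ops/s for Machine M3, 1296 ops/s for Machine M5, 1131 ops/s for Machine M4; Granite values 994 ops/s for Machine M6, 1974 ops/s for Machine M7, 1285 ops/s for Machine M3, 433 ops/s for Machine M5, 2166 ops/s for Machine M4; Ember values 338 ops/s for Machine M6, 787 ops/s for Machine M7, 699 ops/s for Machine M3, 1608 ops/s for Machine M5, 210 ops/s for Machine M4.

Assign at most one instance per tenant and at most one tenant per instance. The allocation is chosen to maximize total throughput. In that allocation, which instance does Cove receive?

Optimal: Flint→Machine M6 (2331 ops/s), Onyx→Machine M3 (1635 ops/s), Cove→Machine M7 (2102 ops/s), Granite→Machine M4 (2166 ops/s), Ember→Machine M5 (1608 ops/s) — total 2331+1635+2102+2166+1608 = 9842 ops/s.
Next-best assignment: Flint→Machine M7, Onyx→Machine M3, Cove→Machine M6, Granite→Machine M4, Ember→Machine M5 = 9086 ops/s.
Swapping Ember↔Flint (Ember→Machine M6 338 ops/s, Flint→Machine M5 2283 ops/s) loses 1318.

Cove receives Machine M7.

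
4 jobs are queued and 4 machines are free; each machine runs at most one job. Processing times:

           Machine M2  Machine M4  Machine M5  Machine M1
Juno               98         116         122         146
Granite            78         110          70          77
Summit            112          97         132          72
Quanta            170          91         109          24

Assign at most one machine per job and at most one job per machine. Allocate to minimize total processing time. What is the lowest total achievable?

Minimum total: 289 min

Optimal: Juno→Machine M2 (98 min), Granite→Machine M5 (70 min), Summit→Machine M4 (97 min), Quanta→Machine M1 (24 min) — total 98+70+97+24 = 289 min.
Column-greedy (each machine in turn goes to its cheapest remaining job) gives 363 min, worse by 74.
Every other assignment is strictly worse.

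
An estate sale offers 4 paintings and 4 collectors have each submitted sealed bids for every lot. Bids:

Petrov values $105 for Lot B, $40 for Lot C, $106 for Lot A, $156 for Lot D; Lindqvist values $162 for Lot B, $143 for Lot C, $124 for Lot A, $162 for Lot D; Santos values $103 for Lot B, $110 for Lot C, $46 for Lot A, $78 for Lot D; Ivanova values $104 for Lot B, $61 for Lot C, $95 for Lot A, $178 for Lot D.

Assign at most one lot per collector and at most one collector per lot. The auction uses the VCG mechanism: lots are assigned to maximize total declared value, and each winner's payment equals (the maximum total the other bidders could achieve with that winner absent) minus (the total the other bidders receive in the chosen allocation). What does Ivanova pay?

Ivanova pays $50.

Efficient allocation: Petrov→Lot A ($106), Lindqvist→Lot B ($162), Santos→Lot C ($110), Ivanova→Lot D ($178); total welfare W = $556.
Ivanova receives Lot D at value $178, so the others get W − 178 = $378.
Without Ivanova: best allocation of the remaining 3 bidders over all 4 lots is Petrov→Lot D ($156), Lindqvist→Lot B ($162), Santos→Lot C ($110), total $428.
VCG payment = (others' best without Ivanova) − (others' welfare with Ivanova) = 428 − 378 = $50.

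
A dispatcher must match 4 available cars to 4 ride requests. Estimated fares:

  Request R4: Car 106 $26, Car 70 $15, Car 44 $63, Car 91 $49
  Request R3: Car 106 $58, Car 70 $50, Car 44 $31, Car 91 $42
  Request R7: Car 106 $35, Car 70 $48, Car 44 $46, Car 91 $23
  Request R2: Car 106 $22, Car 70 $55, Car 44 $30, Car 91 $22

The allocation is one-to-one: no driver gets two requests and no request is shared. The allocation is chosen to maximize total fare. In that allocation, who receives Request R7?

Car 44 receives Request R7.

Optimal: Car 106→Request R3 ($58), Car 70→Request R2 ($55), Car 44→Request R7 ($46), Car 91→Request R4 ($49) — total 58+55+46+49 = $208.
Max-entry greedy (repeatedly take the single best remaining cell) gives $199, worse by 9.
No other one-to-one assignment exceeds $208.
Car 44's own top request is Request R4 ($63), but forcing Car 44→Request R4 and reassigning the rest optimally gives only $199 — worse by 9.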